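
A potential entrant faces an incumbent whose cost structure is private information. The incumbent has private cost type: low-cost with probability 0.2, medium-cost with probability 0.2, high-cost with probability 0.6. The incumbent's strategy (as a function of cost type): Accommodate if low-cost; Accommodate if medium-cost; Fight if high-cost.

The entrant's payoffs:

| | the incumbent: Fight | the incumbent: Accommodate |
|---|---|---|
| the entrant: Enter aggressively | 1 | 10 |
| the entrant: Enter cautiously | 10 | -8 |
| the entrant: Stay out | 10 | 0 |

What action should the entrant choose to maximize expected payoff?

E[Enter aggressively] = 0.2·(10) + 0.2·(10) + 0.6·(1) = 4.6
E[Enter cautiously] = 0.2·(-8) + 0.2·(-8) + 0.6·(10) = 2.8
E[Stay out] = 0.2·(0) + 0.2·(0) + 0.6·(10) = 6
Best response: Stay out (6 is the largest).

Stay out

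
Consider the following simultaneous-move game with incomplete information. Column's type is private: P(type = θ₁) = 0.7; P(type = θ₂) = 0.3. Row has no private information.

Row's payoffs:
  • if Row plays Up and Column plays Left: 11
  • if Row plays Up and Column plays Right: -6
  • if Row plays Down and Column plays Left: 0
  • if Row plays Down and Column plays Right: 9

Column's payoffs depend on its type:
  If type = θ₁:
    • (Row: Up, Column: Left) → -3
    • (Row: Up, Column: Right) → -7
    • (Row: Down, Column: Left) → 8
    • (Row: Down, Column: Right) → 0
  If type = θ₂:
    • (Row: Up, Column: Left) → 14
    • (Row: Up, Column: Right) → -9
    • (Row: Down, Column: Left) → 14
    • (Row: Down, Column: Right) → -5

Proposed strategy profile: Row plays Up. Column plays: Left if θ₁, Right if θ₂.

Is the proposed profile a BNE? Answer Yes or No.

Row plays Up: E[Up] = 0.7·(11) + 0.3·(-6) = 5.9; E[Down] = 2.7. Best-responding. ✓
Column (type θ₁), facing Up: Left gives -3, Right gives -7. Proposed Left is best. ✓
Column (type θ₂), facing Up: Left gives 14, Right gives -9. Proposed Right is not best — profitable deviation exists. ✗

No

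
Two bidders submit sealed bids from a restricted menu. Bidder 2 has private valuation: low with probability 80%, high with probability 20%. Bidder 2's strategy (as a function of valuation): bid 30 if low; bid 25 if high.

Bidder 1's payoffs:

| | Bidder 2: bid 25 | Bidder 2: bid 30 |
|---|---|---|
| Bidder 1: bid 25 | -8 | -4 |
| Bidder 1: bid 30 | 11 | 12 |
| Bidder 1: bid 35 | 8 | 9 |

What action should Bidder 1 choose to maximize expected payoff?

E[bid 25] = 0.8·(-4) + 0.2·(-8) = -4.8
E[bid 30] = 0.8·(12) + 0.2·(11) = 11.8
E[bid 35] = 0.8·(9) + 0.2·(8) = 8.8
Best response: bid 30 (11.8 is the largest).

bid 30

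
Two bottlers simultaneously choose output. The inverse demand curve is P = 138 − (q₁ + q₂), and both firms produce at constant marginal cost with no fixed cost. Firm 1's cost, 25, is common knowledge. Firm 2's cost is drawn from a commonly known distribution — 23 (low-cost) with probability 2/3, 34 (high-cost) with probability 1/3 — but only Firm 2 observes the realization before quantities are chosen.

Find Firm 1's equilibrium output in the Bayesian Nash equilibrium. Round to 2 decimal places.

Type-c best response for Firm 2: q₂(c) = (138 − c)/2 − q₁/2.
Firm 1 maximizes expected profit; its first-order condition is 138 − 2q₁ − E[q₂] − 25 = 0.
Substituting E[q₂] and solving: E[c₂] = 26.6667, so q₁ = (138 − 2·25 + 26.6667)/3 = 38.2222.

38.22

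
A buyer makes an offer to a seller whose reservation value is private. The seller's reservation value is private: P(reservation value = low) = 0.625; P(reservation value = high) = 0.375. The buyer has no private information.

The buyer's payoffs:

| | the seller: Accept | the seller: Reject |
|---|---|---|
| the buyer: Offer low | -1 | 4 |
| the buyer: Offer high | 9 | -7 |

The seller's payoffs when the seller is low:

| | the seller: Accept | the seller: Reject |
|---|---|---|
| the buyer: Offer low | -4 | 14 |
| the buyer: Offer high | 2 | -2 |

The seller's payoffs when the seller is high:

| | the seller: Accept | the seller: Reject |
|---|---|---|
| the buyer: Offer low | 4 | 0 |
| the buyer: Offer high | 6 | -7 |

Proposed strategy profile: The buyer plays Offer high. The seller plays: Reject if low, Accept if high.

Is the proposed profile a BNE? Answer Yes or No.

No

The buyer plays Offer high: E[Offer high] = 0.625·(-7) + 0.375·(9) = -1; E[Offer low] = 2.125. Not best-responding. ✗
The seller (reservation value low), facing Offer high: Accept gives 2, Reject gives -2. Proposed Reject is not best — profitable deviation exists. ✗
The seller (reservation value high), facing Offer high: Accept gives 6, Reject gives -7. Proposed Accept is best. ✓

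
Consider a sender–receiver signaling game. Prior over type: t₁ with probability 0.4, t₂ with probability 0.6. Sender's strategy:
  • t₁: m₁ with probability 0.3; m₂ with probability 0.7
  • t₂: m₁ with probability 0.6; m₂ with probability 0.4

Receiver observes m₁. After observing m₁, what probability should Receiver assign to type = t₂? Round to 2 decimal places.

0.75

P(m₁) = 0.4·0.3 + 0.6·0.6 = 0.48
P(t₂ | m₁) = (0.6·0.6) / 0.48 = 0.36 / 0.48 = 0.75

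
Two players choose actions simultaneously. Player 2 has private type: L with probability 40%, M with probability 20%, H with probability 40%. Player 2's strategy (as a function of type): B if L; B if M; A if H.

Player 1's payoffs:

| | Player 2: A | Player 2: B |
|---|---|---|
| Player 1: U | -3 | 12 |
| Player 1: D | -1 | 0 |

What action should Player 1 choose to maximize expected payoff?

E[U] = 0.4·(12) + 0.2·(12) + 0.4·(-3) = 6
E[D] = 0.4·(0) + 0.2·(0) + 0.4·(-1) = -0.4
Best response: U (6 is the largest).

U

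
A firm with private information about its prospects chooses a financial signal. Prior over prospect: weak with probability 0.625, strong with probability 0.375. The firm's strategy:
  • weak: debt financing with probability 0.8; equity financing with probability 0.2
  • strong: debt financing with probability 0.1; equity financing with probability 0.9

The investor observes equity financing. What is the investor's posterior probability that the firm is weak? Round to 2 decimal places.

0.27

P(equity financing) = 0.625·0.2 + 0.375·0.9 = 0.4625
P(weak | equity financing) = (0.625·0.2) / 0.4625 = 0.125 / 0.4625 = 0.27027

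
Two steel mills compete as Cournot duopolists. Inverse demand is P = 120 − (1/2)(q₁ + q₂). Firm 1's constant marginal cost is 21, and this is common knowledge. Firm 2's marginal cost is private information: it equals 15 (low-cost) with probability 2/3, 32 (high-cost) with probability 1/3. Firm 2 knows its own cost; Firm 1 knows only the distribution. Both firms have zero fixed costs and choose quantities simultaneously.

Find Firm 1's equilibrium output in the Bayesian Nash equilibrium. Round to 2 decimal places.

65.78

Type-c best response for Firm 2: q₂(c) = (120 − c) − q₁/2.
Firm 1 maximizes expected profit; its first-order condition is 120 − q₁ − (1/2)E[q₂] − 21 = 0.
Substituting E[q₂] and solving: E[c₂] = 20.6667, so q₁ = (120 − 2·21 + 20.6667)/(3/2) = 65.7778.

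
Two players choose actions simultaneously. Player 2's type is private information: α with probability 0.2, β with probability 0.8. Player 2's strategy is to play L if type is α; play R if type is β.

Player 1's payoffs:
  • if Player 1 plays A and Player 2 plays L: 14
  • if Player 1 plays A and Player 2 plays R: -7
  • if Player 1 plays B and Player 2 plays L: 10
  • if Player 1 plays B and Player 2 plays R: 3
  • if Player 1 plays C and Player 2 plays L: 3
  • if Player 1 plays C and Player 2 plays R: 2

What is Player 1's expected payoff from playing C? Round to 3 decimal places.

Take the expectation over Player 2's type, weighting each type's action by its prior probability.
E[C] = 0.2·3 + 0.8·2 = 0.6 + 1.6 = 2.2

2.200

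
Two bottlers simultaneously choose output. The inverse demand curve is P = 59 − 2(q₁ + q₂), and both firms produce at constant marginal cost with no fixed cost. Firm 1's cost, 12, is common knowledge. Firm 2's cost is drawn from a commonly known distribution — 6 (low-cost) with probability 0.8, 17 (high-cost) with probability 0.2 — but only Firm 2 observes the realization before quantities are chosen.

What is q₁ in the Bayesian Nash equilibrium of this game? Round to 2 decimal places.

Each type of Firm 2 best-responds to q₁; Firm 1 best-responds to the expected q₂ over Firm 2's types.
Firm 2 with cost c maximizes (59 − 2(q₁+q₂) − c)·q₂, giving q₂(c) = (59 − c − 2q₁)/4.
E[c₂] = 0.8·6 + 0.2·17 = 8.2
Firm 1's FOC against E[q₂] yields q₁ = (59 − 2·12 + E[c₂])/6 = (59 − 24 + 8.2)/6 = 7.2.

7.20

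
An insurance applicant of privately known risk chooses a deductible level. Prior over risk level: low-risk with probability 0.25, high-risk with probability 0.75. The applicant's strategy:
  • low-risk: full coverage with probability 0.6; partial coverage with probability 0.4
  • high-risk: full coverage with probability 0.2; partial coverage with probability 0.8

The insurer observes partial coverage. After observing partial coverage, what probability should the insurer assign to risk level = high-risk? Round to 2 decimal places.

P(partial coverage) = 0.25·0.4 + 0.75·0.8 = 0.7
P(high-risk | partial coverage) = (0.75·0.8) / 0.7 = 0.6 / 0.7 = 0.857143

0.86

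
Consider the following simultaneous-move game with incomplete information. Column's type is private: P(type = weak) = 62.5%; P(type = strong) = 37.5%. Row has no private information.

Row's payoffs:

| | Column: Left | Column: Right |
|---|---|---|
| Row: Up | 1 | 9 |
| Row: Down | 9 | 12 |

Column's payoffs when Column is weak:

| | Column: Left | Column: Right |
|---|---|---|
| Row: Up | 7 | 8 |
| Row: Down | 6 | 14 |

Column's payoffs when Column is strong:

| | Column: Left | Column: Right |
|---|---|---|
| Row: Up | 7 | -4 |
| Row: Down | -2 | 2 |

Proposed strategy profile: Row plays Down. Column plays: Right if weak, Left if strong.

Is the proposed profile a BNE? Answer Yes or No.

No

A profile is a BNE iff every type of every player is best-responding given beliefs about the other side.
Row plays Down: E[Down] = 0.625·(12) + 0.375·(9) = 10.875; E[Up] = 6. Best-responding. ✓
Column (type weak), facing Down: Left gives 6, Right gives 14. Proposed Right is best. ✓
Column (type strong), facing Down: Left gives -2, Right gives 2. Proposed Left is not best — profitable deviation exists. ✗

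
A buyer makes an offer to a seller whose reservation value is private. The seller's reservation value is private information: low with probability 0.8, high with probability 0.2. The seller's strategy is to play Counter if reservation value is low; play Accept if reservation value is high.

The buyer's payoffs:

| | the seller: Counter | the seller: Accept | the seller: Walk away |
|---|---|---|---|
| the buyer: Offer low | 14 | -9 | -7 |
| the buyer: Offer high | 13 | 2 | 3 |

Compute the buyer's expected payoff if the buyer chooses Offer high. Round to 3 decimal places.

10.800

E[Offer high] = 0.8·13 + 0.2·2 = 10.4 + 0.4 = 10.8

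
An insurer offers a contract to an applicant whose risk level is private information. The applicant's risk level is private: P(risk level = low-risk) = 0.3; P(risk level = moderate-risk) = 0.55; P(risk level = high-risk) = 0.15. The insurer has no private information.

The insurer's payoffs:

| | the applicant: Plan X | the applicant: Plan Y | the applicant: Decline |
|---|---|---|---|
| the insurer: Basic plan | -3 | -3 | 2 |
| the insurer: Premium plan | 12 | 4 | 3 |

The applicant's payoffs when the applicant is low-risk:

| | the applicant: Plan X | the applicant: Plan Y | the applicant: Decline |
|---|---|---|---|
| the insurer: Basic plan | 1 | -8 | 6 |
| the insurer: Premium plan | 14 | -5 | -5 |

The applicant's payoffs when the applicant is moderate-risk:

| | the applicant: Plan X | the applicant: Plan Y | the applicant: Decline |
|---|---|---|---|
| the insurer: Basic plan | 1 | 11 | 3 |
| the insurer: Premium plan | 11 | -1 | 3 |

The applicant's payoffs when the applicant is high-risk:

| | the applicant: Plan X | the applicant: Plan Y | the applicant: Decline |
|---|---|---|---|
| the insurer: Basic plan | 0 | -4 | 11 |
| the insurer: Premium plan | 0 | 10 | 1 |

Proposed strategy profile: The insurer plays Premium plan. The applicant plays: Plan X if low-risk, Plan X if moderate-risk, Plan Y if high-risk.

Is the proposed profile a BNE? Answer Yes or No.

Yes

A profile is a BNE iff every type of every player is best-responding given beliefs about the other side.
The insurer plays Premium plan: E[Premium plan] = 0.3·(12) + 0.55·(12) + 0.15·(4) = 10.8; E[Basic plan] = -3. Best-responding. ✓
The applicant (risk level low-risk), facing Premium plan: Plan X gives 14, Plan Y gives -5, Decline gives -5. Proposed Plan X is best. ✓
The applicant (risk level moderate-risk), facing Premium plan: Plan X gives 11, Plan Y gives -1, Decline gives 3. Proposed Plan X is best. ✓
The applicant (risk level high-risk), facing Premium plan: Plan X gives 0, Plan Y gives 10, Decline gives 1. Proposed Plan Y is best. ✓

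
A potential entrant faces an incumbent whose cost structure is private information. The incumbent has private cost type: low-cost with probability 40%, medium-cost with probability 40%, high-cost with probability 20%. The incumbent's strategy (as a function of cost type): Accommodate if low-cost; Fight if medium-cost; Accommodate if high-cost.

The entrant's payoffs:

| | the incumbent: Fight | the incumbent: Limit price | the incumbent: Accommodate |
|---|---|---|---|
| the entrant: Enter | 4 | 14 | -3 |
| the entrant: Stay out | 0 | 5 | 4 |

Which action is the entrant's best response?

Compute the entrant's expected payoff for each action, taking the expectation over the incumbent's type.
E[Enter] = 0.4·(-3) + 0.4·(4) + 0.2·(-3) = -0.2
E[Stay out] = 0.4·(4) + 0.4·(0) + 0.2·(4) = 2.4
Best response: Stay out (2.4 is the largest).

Stay out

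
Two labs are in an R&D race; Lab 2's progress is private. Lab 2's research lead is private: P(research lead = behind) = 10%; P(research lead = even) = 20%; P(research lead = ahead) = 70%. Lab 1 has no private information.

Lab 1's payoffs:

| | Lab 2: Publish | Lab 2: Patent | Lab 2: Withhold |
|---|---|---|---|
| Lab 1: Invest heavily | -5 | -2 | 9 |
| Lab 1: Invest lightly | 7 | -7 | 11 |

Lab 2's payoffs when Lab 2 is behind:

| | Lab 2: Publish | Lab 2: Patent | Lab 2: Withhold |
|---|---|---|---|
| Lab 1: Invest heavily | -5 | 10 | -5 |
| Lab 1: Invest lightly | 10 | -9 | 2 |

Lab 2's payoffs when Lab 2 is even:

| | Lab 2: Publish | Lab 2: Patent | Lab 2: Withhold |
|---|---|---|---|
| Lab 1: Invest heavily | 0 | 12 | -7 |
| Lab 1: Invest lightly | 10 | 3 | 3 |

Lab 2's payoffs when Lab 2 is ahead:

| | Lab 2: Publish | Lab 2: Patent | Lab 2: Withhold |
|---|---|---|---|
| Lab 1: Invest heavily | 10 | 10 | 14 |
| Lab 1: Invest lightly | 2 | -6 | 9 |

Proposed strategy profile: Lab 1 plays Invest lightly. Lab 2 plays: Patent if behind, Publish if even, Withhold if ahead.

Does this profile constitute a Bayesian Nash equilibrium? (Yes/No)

No

Lab 1 plays Invest lightly: E[Invest lightly] = 0.1·(-7) + 0.2·(7) + 0.7·(11) = 8.4; E[Invest heavily] = 5.1. Best-responding. ✓
Lab 2 (research lead behind), facing Invest lightly: Publish gives 10, Patent gives -9, Withhold gives 2. Proposed Patent is not best — profitable deviation exists. ✗
Lab 2 (research lead even), facing Invest lightly: Publish gives 10, Patent gives 3, Withhold gives 3. Proposed Publish is best. ✓
Lab 2 (research lead ahead), facing Invest lightly: Publish gives 2, Patent gives -6, Withhold gives 9. Proposed Withhold is best. ✓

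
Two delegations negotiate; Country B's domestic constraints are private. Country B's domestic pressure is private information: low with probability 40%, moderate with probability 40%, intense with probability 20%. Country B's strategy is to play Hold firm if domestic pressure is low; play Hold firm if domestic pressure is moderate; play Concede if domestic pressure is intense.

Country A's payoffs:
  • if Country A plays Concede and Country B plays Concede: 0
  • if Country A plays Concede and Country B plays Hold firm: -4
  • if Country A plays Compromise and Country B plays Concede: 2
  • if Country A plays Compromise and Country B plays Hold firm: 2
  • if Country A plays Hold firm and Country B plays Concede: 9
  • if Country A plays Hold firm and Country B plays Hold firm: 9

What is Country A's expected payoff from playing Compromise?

2

Take the expectation over Country B's domestic pressure, weighting each type's action by its prior probability.
E[Compromise] = 0.4·2 + 0.4·2 + 0.2·2 = 0.8 + 0.8 + 0.4 = 2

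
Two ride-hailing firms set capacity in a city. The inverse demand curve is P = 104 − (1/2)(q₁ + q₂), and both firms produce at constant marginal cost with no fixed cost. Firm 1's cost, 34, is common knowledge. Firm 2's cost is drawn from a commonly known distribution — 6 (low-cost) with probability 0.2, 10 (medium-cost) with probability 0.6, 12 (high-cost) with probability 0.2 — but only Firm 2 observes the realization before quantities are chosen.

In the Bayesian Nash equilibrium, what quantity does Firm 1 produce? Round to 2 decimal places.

Each type of Firm 2 best-responds to q₁; Firm 1 best-responds to the expected q₂ over Firm 2's types.
Firm 2 with cost c maximizes (104 − (1/2)(q₁+q₂) − c)·q₂, giving q₂(c) = (104 − c − (1/2)q₁).
E[c₂] = 0.2·6 + 0.6·10 + 0.2·12 = 9.6
Firm 1's FOC against E[q₂] yields q₁ = (104 − 2·34 + E[c₂])/(3/2) = (104 − 68 + 9.6)/(3/2) = 30.4.

30.40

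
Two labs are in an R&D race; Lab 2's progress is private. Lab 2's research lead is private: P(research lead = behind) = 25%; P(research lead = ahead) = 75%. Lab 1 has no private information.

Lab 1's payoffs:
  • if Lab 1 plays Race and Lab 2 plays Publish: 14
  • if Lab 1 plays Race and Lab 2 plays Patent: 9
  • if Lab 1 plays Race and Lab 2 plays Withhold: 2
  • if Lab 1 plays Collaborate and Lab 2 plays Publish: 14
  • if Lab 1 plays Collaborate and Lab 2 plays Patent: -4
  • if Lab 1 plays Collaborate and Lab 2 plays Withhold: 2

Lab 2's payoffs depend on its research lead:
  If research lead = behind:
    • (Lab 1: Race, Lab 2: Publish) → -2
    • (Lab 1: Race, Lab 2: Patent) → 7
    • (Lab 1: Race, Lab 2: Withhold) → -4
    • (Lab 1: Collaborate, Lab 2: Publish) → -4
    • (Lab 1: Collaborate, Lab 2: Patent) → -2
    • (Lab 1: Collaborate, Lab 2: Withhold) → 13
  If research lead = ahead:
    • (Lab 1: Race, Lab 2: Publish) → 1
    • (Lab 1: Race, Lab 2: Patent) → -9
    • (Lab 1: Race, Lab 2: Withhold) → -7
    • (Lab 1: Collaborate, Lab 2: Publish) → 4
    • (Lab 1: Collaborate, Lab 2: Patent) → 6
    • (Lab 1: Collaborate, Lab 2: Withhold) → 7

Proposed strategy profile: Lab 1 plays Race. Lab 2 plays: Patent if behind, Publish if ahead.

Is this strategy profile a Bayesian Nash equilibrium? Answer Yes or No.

Lab 1 plays Race: E[Race] = 0.25·(9) + 0.75·(14) = 12.75; E[Collaborate] = 9.5. Best-responding. ✓
Lab 2 (research lead behind), facing Race: Publish gives -2, Patent gives 7, Withhold gives -4. Proposed Patent is best. ✓
Lab 2 (research lead ahead), facing Race: Publish gives 1, Patent gives -9, Withhold gives -7. Proposed Publish is best. ✓

Yes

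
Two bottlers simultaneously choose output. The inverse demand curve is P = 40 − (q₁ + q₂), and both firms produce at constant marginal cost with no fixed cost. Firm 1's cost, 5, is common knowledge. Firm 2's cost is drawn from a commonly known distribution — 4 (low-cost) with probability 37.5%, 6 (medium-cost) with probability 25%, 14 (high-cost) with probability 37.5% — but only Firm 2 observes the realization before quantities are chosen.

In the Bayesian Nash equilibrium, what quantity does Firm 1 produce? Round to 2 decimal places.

Firm 2 with cost c maximizes (40 − (q₁+q₂) − c)·q₂, giving q₂(c) = (40 − c − q₁)/2.
E[c₂] = 0.375·4 + 0.25·6 + 0.375·14 = 8.25
Firm 1's FOC against E[q₂] yields q₁ = (40 − 2·5 + E[c₂])/3 = (40 − 10 + 8.25)/3 = 12.75.

12.75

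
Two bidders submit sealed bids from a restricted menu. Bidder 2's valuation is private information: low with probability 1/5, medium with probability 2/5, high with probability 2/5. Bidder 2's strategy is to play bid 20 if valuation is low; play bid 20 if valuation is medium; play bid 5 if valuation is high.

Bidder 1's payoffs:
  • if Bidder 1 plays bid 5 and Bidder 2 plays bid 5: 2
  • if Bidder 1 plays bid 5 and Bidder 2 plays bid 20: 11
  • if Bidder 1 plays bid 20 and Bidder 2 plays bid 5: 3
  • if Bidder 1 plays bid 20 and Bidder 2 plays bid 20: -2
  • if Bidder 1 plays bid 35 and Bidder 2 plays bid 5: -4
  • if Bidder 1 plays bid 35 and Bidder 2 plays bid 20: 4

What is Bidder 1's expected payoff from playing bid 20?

E[bid 20] = 1/5·(-2) + 2/5·(-2) + 2/5·3 = (-2/5) + (-4/5) + 6/5 = 0

0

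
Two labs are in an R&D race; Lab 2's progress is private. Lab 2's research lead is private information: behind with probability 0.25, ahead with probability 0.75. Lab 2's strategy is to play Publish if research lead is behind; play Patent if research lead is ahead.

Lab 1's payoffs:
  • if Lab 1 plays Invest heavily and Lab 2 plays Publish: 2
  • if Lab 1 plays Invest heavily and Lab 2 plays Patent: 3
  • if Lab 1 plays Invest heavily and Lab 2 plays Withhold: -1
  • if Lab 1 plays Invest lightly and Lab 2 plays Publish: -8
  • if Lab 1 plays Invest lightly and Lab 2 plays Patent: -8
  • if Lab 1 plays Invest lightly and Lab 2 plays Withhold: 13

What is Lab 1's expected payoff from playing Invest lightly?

Take the expectation over Lab 2's research lead, weighting each type's action by its prior probability.
E[Invest lightly] = 0.25·(-8) + 0.75·(-8) = (-2) + (-6) = -8

-8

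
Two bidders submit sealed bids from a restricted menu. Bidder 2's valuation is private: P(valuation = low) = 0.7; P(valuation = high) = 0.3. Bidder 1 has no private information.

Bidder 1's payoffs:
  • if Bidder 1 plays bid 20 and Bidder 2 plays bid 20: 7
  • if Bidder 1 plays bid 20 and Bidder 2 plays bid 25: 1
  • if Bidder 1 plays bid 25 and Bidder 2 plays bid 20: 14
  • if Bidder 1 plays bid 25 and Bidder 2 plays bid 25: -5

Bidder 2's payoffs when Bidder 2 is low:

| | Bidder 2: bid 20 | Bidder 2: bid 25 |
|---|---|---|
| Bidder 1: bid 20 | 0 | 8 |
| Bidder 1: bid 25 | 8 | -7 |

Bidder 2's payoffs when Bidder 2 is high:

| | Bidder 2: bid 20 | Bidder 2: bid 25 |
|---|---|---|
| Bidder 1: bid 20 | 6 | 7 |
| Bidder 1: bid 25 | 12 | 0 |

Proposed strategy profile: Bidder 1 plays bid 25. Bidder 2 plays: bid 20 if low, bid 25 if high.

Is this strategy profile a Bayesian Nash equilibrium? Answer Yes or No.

No

A profile is a BNE iff every type of every player is best-responding given beliefs about the other side.
Bidder 1 plays bid 25: E[bid 25] = 0.7·(14) + 0.3·(-5) = 8.3; E[bid 20] = 5.2. Best-responding. ✓
Bidder 2 (valuation low), facing bid 25: bid 20 gives 8, bid 25 gives -7. Proposed bid 20 is best. ✓
Bidder 2 (valuation high), facing bid 25: bid 20 gives 12, bid 25 gives 0. Proposed bid 25 is not best — profitable deviation exists. ✗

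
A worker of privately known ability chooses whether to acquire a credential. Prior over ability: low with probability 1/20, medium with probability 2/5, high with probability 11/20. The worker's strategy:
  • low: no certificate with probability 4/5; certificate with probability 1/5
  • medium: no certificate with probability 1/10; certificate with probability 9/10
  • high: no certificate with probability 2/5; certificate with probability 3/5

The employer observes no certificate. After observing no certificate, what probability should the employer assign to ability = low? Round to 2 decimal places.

P(no certificate) = (1/20)·(4/5) + (2/5)·(1/10) + (11/20)·(2/5) = 3/10
P(low | no certificate) = ((1/20)·(4/5)) / (3/10) = (1/25) / (3/10) = 2/15

0.13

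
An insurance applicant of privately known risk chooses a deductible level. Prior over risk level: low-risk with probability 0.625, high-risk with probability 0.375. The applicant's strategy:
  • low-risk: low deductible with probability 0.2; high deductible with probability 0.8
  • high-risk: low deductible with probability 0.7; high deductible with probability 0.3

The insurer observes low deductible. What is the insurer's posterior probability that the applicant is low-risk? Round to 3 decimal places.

Apply Bayes' rule using the sender's strategy as the likelihood.
P(low deductible) = 0.625·0.2 + 0.375·0.7 = 0.3875
P(low-risk | low deductible) = (0.625·0.2) / 0.3875 = 0.125 / 0.3875 = 0.322581

0.323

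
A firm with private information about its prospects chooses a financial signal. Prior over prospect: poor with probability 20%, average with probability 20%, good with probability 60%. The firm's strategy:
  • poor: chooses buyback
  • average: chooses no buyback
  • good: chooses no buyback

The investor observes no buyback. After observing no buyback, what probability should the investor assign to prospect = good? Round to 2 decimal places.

0.75

P(no buyback) = 0.2·0 + 0.2·1 + 0.6·1 = 0.8
P(good | no buyback) = (0.6·1) / 0.8 = 0.6 / 0.8 = 0.75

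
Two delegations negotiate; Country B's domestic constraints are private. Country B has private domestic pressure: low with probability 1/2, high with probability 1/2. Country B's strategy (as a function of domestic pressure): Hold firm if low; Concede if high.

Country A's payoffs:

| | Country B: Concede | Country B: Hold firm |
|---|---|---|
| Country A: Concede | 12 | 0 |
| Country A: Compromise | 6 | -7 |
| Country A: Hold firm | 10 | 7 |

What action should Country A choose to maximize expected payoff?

E[Concede] = 1/2·(0) + 1/2·(12) = 6
E[Compromise] = 1/2·(-7) + 1/2·(6) = -1/2
E[Hold firm] = 1/2·(7) + 1/2·(10) = 17/2
Best response: Hold firm (17/2 is the largest).

Hold firm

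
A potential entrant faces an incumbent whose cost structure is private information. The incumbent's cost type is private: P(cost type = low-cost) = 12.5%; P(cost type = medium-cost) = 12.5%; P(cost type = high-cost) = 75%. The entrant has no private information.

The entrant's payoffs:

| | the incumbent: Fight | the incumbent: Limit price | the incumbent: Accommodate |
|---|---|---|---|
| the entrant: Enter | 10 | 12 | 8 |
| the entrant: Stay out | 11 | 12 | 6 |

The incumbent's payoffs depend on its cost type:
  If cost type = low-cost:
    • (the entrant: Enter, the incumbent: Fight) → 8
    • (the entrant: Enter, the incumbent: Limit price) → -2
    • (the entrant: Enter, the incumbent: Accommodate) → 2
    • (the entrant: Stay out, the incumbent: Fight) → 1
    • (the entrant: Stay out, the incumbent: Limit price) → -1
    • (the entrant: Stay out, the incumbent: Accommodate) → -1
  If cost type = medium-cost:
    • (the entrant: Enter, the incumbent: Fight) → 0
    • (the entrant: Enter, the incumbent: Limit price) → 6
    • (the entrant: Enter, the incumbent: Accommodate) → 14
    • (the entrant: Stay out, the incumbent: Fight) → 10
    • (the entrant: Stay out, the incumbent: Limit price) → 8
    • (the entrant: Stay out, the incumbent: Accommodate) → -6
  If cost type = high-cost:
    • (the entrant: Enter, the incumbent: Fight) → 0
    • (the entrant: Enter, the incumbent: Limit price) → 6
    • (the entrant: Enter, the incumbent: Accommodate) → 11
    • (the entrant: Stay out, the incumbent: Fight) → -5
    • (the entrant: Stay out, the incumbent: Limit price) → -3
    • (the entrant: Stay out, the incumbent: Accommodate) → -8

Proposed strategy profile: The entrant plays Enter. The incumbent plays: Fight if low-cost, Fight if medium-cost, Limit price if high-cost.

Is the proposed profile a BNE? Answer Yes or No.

No

A profile is a BNE iff every type of every player is best-responding given beliefs about the other side.
The entrant plays Enter: E[Enter] = 0.125·(10) + 0.125·(10) + 0.75·(12) = 11.5; E[Stay out] = 11.75. Not best-responding. ✗
The incumbent (cost type low-cost), facing Enter: Fight gives 8, Limit price gives -2, Accommodate gives 2. Proposed Fight is best. ✓
The incumbent (cost type medium-cost), facing Enter: Fight gives 0, Limit price gives 6, Accommodate gives 14. Proposed Fight is not best — profitable deviation exists. ✗
The incumbent (cost type high-cost), facing Enter: Fight gives 0, Limit price gives 6, Accommodate gives 11. Proposed Limit price is not best — profitable deviation exists. ✗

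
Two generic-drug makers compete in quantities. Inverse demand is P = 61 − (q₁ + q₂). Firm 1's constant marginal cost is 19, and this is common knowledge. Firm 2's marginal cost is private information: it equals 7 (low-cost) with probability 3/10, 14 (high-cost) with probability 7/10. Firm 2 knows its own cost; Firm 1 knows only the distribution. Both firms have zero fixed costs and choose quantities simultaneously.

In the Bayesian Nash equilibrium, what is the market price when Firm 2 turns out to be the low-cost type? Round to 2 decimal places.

28.18

Type-c best response for Firm 2: q₂(c) = (61 − c)/2 − q₁/2.
Firm 1 maximizes expected profit; its first-order condition is 61 − 2q₁ − E[q₂] − 19 = 0.
Substituting E[q₂] and solving: E[c₂] = 11.9, so q₁ = (61 − 2·19 + 11.9)/3 = 11.6333.
q₂(low-cost) = 21.1833, so P = 61 − (11.6333 + 21.1833) = 28.1833.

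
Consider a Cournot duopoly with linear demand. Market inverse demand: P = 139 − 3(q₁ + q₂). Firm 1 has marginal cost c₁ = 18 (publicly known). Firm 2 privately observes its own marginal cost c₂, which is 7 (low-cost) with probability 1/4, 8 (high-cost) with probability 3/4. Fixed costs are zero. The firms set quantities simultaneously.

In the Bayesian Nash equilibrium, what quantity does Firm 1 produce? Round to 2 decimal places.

12.31

Type-c best response for Firm 2: q₂(c) = (139 − c)/6 − q₁/2.
Firm 1 maximizes expected profit; its first-order condition is 139 − 6q₁ − 3E[q₂] − 18 = 0.
Substituting E[q₂] and solving: E[c₂] = 7.75, so q₁ = (139 − 2·18 + 7.75)/9 = 12.3056.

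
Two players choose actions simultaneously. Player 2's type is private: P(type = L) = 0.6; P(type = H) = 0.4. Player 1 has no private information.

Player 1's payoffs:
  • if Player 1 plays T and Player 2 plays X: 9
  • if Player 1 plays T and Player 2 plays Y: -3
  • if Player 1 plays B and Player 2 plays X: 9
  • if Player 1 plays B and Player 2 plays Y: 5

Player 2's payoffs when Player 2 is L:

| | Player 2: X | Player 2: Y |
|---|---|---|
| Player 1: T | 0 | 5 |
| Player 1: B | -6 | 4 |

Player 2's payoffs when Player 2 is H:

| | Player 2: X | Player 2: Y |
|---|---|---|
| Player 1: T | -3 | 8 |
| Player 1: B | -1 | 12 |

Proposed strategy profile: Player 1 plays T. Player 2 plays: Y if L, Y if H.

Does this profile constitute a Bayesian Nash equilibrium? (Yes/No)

Player 1 plays T: E[T] = 0.6·(-3) + 0.4·(-3) = -3; E[B] = 5. Not best-responding. ✗
Player 2 (type L), facing T: X gives 0, Y gives 5. Proposed Y is best. ✓
Player 2 (type H), facing T: X gives -3, Y gives 8. Proposed Y is best. ✓

No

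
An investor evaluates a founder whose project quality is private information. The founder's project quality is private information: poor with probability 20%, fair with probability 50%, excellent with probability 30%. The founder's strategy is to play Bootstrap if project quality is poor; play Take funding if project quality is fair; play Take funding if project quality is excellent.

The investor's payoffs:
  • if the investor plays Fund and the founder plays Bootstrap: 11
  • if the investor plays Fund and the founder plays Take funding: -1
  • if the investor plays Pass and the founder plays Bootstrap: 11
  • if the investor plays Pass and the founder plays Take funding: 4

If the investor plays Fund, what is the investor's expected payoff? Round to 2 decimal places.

Take the expectation over the founder's project quality, weighting each type's action by its prior probability.
E[Fund] = 0.2·11 + 0.5·(-1) + 0.3·(-1) = 2.2 + (-0.5) + (-0.3) = 1.4

1.40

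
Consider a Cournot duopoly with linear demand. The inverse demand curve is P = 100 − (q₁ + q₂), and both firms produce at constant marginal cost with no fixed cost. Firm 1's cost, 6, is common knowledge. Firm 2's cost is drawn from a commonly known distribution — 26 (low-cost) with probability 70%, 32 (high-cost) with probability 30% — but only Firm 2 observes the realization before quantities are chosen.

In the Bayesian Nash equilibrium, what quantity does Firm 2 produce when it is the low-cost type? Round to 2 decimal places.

Firm 2 with cost c maximizes (100 − (q₁+q₂) − c)·q₂, giving q₂(c) = (100 − c − q₁)/2.
E[c₂] = 0.7·26 + 0.3·32 = 27.8
Firm 1's FOC against E[q₂] yields q₁ = (100 − 2·6 + E[c₂])/3 = (100 − 12 + 27.8)/3 = 38.6.
q₂(low-cost) = (100 − 26 − 38.6)/2 = 17.7.

17.70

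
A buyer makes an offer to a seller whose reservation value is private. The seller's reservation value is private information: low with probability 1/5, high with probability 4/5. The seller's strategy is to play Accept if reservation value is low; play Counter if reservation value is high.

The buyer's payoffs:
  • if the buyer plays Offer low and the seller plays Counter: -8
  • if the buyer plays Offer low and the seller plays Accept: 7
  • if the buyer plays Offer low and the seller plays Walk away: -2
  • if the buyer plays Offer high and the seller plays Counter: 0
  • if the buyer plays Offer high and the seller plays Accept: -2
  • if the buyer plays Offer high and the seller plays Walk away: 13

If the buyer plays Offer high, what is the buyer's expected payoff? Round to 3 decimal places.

E[Offer high] = 1/5·(-2) + 4/5·0 = (-2/5) + 0 = -2/5

-0.400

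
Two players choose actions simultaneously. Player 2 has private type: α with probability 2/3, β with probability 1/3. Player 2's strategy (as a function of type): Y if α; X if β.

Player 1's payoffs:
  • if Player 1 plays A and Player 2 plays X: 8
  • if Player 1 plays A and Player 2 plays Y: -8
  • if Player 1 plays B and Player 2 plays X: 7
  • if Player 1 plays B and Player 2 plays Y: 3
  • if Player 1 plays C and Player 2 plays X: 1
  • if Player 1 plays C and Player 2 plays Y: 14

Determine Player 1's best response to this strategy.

E[A] = 2/3·(-8) + 1/3·(8) = -8/3
E[B] = 2/3·(3) + 1/3·(7) = 13/3
E[C] = 2/3·(14) + 1/3·(1) = 29/3
Best response: C (29/3 is the largest).

C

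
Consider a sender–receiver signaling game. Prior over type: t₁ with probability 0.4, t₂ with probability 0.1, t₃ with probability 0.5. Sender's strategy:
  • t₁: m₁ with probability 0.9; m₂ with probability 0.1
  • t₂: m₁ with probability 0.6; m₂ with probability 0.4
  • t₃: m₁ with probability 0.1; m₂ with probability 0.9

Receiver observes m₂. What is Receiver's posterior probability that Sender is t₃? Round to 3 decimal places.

0.849

P(m₂) = 0.4·0.1 + 0.1·0.4 + 0.5·0.9 = 0.53
P(t₃ | m₂) = (0.5·0.9) / 0.53 = 0.45 / 0.53 = 0.849057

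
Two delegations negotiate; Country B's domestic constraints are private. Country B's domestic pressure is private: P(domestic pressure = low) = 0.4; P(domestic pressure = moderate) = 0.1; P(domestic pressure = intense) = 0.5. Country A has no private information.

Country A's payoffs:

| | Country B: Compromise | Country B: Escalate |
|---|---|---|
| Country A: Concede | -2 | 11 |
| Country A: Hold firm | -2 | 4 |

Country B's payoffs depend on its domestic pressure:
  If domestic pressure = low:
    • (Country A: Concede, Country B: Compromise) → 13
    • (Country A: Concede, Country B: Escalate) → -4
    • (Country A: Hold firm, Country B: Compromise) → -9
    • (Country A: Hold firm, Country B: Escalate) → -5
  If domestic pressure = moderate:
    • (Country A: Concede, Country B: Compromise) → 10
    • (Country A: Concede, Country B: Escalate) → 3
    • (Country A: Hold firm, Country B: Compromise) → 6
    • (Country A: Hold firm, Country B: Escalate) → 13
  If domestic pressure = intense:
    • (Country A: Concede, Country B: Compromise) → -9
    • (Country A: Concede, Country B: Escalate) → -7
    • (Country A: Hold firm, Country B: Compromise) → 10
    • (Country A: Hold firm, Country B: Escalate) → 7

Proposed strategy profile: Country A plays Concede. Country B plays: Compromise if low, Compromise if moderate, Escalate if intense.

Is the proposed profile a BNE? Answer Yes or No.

A profile is a BNE iff every type of every player is best-responding given beliefs about the other side.
Country A plays Concede: E[Concede] = 0.4·(-2) + 0.1·(-2) + 0.5·(11) = 4.5; E[Hold firm] = 1. Best-responding. ✓
Country B (domestic pressure low), facing Concede: Compromise gives 13, Escalate gives -4. Proposed Compromise is best. ✓
Country B (domestic pressure moderate), facing Concede: Compromise gives 10, Escalate gives 3. Proposed Compromise is best. ✓
Country B (domestic pressure intense), facing Concede: Compromise gives -9, Escalate gives -7. Proposed Escalate is best. ✓

Yes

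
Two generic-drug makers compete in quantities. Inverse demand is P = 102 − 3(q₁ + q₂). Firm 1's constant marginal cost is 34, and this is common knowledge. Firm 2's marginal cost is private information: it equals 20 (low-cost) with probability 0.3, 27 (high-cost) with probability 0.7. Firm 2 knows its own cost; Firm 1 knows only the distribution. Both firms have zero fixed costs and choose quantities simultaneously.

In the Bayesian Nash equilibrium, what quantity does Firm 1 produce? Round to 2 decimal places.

6.54

Firm 2 with cost c maximizes (102 − 3(q₁+q₂) − c)·q₂, giving q₂(c) = (102 − c − 3q₁)/6.
E[c₂] = 0.3·20 + 0.7·27 = 24.9
Firm 1's FOC against E[q₂] yields q₁ = (102 − 2·34 + E[c₂])/9 = (102 − 68 + 24.9)/9 = 6.54444.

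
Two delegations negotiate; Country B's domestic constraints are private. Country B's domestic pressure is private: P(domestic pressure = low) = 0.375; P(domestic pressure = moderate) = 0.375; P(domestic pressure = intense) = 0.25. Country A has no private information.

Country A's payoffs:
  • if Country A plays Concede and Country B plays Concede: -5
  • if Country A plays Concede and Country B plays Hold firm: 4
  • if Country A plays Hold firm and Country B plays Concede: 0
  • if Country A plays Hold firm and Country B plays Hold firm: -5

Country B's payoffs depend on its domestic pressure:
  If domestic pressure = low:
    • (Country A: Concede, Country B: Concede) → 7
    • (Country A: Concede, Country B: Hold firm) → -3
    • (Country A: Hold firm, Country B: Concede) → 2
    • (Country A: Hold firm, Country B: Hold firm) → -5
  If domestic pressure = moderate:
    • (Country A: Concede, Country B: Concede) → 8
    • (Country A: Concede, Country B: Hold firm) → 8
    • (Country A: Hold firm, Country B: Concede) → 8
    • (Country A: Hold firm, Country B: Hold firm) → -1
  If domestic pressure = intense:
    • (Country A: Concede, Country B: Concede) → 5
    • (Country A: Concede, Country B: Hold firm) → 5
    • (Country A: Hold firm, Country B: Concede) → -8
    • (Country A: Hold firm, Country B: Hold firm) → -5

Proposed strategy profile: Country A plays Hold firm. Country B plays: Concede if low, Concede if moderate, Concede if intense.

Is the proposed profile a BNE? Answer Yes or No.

No

Country A plays Hold firm: E[Hold firm] = 0.375·(0) + 0.375·(0) + 0.25·(0) = 0; E[Concede] = -5. Best-responding. ✓
Country B (domestic pressure low), facing Hold firm: Concede gives 2, Hold firm gives -5. Proposed Concede is best. ✓
Country B (domestic pressure moderate), facing Hold firm: Concede gives 8, Hold firm gives -1. Proposed Concede is best. ✓
Country B (domestic pressure intense), facing Hold firm: Concede gives -8, Hold firm gives -5. Proposed Concede is not best — profitable deviation exists. ✗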